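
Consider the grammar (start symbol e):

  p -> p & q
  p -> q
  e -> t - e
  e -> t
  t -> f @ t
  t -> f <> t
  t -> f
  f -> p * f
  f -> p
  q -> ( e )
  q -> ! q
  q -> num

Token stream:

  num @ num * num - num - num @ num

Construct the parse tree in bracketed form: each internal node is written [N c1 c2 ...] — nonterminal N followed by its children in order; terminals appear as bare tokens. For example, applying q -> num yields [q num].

[e [t [f [p [q num]]] @ [t [f [p [q num]] * [f [p [q num]]]]]] - [e [t [f [p [q num]]]] - [e [t [f [p [q num]]] @ [t [f [p [q num]]]]]]]]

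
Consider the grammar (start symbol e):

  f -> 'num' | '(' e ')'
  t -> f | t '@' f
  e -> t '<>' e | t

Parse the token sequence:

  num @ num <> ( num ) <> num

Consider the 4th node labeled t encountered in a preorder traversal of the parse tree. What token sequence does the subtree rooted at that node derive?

num

[e [t [t [f num]] @ [f num]] <> [e [t [f ( [e [t [f num]]] )]] <> [e [t [f num]]]]]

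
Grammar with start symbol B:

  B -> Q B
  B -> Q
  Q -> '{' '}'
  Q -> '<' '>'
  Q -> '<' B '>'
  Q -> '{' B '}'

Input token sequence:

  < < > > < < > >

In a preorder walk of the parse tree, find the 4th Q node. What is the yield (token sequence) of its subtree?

[B [Q < [B [Q < >]] >] [B [Q < [B [Q < >]] >]]]

< >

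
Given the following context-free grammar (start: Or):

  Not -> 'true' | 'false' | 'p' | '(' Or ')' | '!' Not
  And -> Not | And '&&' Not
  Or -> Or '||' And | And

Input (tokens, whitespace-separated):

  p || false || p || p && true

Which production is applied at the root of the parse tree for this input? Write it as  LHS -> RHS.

Or -> Or '||' And

[Or [Or [Or [Or [And [Not p]]] || [And [Not false]]] || [And [Not p]]] || [And [And [Not p]] && [Not true]]]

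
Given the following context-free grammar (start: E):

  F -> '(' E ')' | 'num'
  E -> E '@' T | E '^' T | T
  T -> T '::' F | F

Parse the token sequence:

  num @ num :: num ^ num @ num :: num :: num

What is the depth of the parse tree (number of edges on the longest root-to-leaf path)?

6

[E [E [E [E [T [F num]]] @ [T [T [F num]] :: [F num]]] ^ [T [F num]]] @ [T [T [T [F num]] :: [F num]] :: [F num]]]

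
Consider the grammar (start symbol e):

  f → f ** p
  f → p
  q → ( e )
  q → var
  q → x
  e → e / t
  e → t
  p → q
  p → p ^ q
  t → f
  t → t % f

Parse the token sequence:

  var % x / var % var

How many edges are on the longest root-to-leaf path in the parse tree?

[e [e [t [t [f [p [q var]]]] % [f [p [q x]]]]] / [t [t [f [p [q var]]]] % [f [p [q var]]]]]

7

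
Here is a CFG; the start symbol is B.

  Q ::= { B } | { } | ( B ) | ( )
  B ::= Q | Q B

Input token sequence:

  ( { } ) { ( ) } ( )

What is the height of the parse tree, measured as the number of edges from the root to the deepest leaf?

[B [Q ( [B [Q { }]] )] [B [Q { [B [Q ( )]] }] [B [Q ( )]]]]

5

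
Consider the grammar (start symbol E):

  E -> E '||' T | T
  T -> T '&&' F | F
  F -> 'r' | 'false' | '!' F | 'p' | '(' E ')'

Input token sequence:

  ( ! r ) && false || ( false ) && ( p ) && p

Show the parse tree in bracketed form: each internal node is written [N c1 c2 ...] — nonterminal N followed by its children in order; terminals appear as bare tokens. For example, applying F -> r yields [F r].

[E [E [T [T [F ( [E [T [F ! [F r]]]] )]] && [F false]]] || [T [T [T [F ( [E [T [F false]]] )]] && [F ( [E [T [F p]]] )]] && [F p]]]

E
E || T
T || T
T && F || T
F && F || T
( E ) && F || T
( T ) && F || T
( F ) && F || T
( ! F ) && F || T
( ! r ) && F || T
( ! r ) && false || T
( ! r ) && false || T && F
( ! r ) && false || T && F && F
( ! r ) && false || F && F && F
( ! r ) && false || ( E ) && F && F
( ! r ) && false || ( T ) && F && F
( ! r ) && false || ( F ) && F && F
( ! r ) && false || ( false ) && F && F
( ! r ) && false || ( false ) && ( E ) && F
( ! r ) && false || ( false ) && ( T ) && F
( ! r ) && false || ( false ) && ( F ) && F
( ! r ) && false || ( false ) && ( p ) && F
( ! r ) && false || ( false ) && ( p ) && p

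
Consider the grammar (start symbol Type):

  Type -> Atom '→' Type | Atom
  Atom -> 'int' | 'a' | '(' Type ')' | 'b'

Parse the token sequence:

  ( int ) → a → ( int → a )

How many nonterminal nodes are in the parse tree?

[Type [Atom ( [Type [Atom int]] )] → [Type [Atom a] → [Type [Atom ( [Type [Atom int] → [Type [Atom a]]] )]]]]

12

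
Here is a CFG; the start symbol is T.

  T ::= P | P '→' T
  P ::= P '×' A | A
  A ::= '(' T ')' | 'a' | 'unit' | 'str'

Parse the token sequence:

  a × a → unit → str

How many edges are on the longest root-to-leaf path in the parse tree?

5

[T [P [P [A a]] × [A a]] → [T [P [A unit]] → [T [P [A str]]]]]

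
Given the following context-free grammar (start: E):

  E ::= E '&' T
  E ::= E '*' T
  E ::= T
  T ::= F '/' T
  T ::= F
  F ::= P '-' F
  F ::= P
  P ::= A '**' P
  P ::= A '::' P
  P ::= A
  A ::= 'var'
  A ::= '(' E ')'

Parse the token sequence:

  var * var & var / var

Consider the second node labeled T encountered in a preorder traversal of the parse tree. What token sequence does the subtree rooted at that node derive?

[E [E [E [T [F [P [A var]]]]] * [T [F [P [A var]]]]] & [T [F [P [A var]]] / [T [F [P [A var]]]]]]

var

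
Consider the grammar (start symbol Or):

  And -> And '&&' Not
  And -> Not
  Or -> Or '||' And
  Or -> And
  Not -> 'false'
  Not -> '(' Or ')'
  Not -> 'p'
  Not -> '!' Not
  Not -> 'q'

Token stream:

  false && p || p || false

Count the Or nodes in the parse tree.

3

[Or [Or [Or [And [And [Not false]] && [Not p]]] || [And [Not p]]] || [And [Not false]]]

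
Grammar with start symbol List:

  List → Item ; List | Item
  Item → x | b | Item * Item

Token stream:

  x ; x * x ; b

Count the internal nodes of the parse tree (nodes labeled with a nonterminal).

8

[List [Item x] ; [List [Item [Item x] * [Item x]] ; [List [Item b]]]]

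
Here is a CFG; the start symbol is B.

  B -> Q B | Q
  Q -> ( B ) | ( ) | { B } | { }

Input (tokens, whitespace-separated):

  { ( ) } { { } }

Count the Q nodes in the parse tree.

4

[B [Q { [B [Q ( )]] }] [B [Q { [B [Q { }]] }]]]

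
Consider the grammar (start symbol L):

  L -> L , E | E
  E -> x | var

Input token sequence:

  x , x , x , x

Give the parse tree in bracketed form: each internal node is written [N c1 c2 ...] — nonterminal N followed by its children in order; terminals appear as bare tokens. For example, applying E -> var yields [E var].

[L [L [L [L [E x]] , [E x]] , [E x]] , [E x]]

L
L , E
L , E , E
L , E , E , E
E , E , E , E
x , E , E , E
x , x , E , E
x , x , x , E
x , x , x , x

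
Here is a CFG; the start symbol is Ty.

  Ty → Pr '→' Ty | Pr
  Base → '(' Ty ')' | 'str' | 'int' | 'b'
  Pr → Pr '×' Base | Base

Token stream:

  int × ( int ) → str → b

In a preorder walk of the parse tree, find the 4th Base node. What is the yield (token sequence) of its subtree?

str

[Ty [Pr [Pr [Base int]] × [Base ( [Ty [Pr [Base int]]] )]] → [Ty [Pr [Base str]] → [Ty [Pr [Base b]]]]]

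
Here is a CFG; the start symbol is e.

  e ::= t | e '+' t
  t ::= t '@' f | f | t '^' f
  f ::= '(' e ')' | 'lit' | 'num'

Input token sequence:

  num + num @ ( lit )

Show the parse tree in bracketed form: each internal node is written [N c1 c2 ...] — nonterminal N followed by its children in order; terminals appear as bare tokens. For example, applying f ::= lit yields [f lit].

[e [e [t [f num]]] + [t [t [f num]] @ [f ( [e [t [f lit]]] )]]]

e
e + t
t + t
f + t
num + t
num + t @ f
num + f @ f
num + num @ f
num + num @ ( e )
num + num @ ( t )
num + num @ ( f )
num + num @ ( lit )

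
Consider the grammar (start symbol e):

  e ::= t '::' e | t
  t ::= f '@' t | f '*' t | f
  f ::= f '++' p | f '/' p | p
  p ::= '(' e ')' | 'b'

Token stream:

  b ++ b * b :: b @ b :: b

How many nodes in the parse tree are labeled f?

6

[e [t [f [f [p b]] ++ [p b]] * [t [f [p b]]]] :: [e [t [f [p b]] @ [t [f [p b]]]] :: [e [t [f [p b]]]]]]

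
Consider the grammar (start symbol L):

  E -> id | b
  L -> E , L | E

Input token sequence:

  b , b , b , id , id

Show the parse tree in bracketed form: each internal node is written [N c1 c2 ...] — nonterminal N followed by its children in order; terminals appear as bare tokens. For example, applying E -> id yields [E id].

L
E , L
b , L
b , E , L
b , b , L
b , b , E , L
b , b , b , L
b , b , b , E , L
b , b , b , id , L
b , b , b , id , E
b , b , b , id , id

[L [E b] , [L [E b] , [L [E b] , [L [E id] , [L [E id]]]]]]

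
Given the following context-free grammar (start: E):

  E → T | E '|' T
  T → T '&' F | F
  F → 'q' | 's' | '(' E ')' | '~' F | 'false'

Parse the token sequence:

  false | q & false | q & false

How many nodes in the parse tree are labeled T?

[E [E [E [T [F false]]] | [T [T [F q]] & [F false]]] | [T [T [F q]] & [F false]]]

5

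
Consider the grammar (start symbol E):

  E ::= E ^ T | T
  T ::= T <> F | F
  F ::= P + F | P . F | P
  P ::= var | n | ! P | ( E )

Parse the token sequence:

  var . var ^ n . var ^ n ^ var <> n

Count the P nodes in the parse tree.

[E [E [E [E [T [F [P var] . [F [P var]]]]] ^ [T [F [P n] . [F [P var]]]]] ^ [T [F [P n]]]] ^ [T [T [F [P var]]] <> [F [P n]]]]

7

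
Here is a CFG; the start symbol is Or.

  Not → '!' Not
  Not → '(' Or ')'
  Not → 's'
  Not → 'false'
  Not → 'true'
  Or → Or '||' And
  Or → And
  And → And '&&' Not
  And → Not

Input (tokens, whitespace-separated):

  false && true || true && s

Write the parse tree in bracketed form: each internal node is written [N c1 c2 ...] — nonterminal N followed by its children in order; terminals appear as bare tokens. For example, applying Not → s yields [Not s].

Or
Or || And
And || And
And && Not || And
Not && Not || And
false && Not || And
false && true || And
false && true || And && Not
false && true || Not && Not
false && true || true && Not
false && true || true && s

[Or [Or [And [And [Not false]] && [Not true]]] || [And [And [Not true]] && [Not s]]]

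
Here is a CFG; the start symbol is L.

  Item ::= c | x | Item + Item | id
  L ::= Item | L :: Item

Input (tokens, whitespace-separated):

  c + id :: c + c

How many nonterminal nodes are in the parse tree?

8

[L [L [Item [Item c] + [Item id]]] :: [Item [Item c] + [Item c]]]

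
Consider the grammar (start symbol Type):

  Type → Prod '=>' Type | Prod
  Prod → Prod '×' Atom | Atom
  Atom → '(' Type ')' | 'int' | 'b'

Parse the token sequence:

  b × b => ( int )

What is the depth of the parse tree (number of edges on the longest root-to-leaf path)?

[Type [Prod [Prod [Atom b]] × [Atom b]] => [Type [Prod [Atom ( [Type [Prod [Atom int]]] )]]]]

7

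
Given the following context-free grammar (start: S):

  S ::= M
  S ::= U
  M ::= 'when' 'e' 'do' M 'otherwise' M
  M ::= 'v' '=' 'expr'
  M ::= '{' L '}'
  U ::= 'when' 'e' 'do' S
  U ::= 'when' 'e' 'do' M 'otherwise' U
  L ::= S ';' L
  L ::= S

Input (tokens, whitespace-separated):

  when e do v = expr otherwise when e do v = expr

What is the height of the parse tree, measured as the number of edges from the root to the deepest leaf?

5

[S [U when e do [M v = expr] otherwise [U when e do [S [M v = expr]]]]]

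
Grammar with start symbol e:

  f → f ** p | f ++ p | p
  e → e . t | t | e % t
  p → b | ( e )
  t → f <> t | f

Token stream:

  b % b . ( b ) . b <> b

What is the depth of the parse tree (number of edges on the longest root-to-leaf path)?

[e [e [e [e [t [f [p b]]]] % [t [f [p b]]]] . [t [f [p ( [e [t [f [p b]]]] )]]]] . [t [f [p b]] <> [t [f [p b]]]]]

9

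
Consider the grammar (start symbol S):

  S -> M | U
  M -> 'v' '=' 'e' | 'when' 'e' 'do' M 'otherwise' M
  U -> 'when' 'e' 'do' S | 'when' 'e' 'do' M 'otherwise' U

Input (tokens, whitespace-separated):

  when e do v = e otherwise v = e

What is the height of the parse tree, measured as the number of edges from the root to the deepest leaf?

3

[S [M when e do [M v = e] otherwise [M v = e]]]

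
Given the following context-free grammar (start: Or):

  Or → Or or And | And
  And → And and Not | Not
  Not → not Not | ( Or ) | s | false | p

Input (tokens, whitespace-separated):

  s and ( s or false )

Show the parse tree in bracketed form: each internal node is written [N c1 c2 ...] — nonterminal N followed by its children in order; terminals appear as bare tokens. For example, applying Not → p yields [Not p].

Or
And
And and Not
Not and Not
s and Not
s and ( Or )
s and ( Or or And )
s and ( And or And )
s and ( Not or And )
s and ( s or And )
s and ( s or Not )
s and ( s or false )

[Or [And [And [Not s]] and [Not ( [Or [Or [And [Not s]]] or [And [Not false]]] )]]]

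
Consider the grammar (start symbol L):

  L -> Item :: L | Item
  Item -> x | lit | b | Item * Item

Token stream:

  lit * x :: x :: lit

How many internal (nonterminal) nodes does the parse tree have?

8

[L [Item [Item lit] * [Item x]] :: [L [Item x] :: [L [Item lit]]]]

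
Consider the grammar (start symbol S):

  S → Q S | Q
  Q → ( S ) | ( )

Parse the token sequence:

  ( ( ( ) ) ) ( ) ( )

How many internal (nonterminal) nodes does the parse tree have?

[S [Q ( [S [Q ( [S [Q ( )]] )]] )] [S [Q ( )] [S [Q ( )]]]]

10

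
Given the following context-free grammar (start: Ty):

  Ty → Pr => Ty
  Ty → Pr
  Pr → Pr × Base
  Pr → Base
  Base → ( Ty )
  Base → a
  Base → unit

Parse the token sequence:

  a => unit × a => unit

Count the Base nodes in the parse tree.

[Ty [Pr [Base a]] => [Ty [Pr [Pr [Base unit]] × [Base a]] => [Ty [Pr [Base unit]]]]]

4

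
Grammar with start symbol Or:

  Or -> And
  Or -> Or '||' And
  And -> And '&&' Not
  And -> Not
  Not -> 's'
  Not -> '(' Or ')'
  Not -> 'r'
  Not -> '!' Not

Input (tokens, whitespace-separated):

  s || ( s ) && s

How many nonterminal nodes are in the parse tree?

11

[Or [Or [And [Not s]]] || [And [And [Not ( [Or [And [Not s]]] )]] && [Not s]]]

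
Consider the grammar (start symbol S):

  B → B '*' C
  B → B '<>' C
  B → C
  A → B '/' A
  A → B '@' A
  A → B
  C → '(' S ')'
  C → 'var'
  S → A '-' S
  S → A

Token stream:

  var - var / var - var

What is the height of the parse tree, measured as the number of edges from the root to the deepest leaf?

6

[S [A [B [C var]]] - [S [A [B [C var]] / [A [B [C var]]]] - [S [A [B [C var]]]]]]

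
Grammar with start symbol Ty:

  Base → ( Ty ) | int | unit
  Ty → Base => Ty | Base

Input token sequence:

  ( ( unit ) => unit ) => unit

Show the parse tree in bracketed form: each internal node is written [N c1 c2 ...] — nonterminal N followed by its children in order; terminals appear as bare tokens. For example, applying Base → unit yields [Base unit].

Ty
Base => Ty
( Ty ) => Ty
( Base => Ty ) => Ty
( ( Ty ) => Ty ) => Ty
( ( Base ) => Ty ) => Ty
( ( unit ) => Ty ) => Ty
( ( unit ) => Base ) => Ty
( ( unit ) => unit ) => Ty
( ( unit ) => unit ) => Base
( ( unit ) => unit ) => unit

[Ty [Base ( [Ty [Base ( [Ty [Base unit]] )] => [Ty [Base unit]]] )] => [Ty [Base unit]]]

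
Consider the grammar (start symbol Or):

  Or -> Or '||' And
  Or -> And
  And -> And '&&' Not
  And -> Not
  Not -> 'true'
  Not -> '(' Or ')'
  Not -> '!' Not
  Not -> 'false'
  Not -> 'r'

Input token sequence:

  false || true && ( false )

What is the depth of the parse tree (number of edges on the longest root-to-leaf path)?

6

[Or [Or [And [Not false]]] || [And [And [Not true]] && [Not ( [Or [And [Not false]]] )]]]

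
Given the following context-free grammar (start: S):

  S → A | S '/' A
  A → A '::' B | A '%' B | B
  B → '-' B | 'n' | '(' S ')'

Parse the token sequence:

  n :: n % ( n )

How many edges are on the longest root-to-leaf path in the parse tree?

6

[S [A [A [A [B n]] :: [B n]] % [B ( [S [A [B n]]] )]]]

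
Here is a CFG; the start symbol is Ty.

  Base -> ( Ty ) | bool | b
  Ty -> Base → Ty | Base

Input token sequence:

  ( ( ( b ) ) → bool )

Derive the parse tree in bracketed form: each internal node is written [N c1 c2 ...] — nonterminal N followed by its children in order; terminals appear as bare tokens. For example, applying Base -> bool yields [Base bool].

[Ty [Base ( [Ty [Base ( [Ty [Base ( [Ty [Base b]] )]] )] → [Ty [Base bool]]] )]]

Ty
Base
( Ty )
( Base → Ty )
( ( Ty ) → Ty )
( ( Base ) → Ty )
( ( ( Ty ) ) → Ty )
( ( ( Base ) ) → Ty )
( ( ( b ) ) → Ty )
( ( ( b ) ) → Base )
( ( ( b ) ) → bool )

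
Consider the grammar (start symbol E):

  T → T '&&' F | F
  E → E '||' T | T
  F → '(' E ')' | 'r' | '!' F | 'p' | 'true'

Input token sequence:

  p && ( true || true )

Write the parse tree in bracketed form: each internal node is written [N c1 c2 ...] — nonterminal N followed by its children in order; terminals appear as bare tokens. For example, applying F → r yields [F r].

E
T
T && F
F && F
p && F
p && ( E )
p && ( E || T )
p && ( T || T )
p && ( F || T )
p && ( true || T )
p && ( true || F )
p && ( true || true )

[E [T [T [F p]] && [F ( [E [E [T [F true]]] || [T [F true]]] )]]]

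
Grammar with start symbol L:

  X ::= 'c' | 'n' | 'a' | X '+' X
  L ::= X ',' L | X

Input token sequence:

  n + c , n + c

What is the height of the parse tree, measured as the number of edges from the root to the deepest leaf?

[L [X [X n] + [X c]] , [L [X [X n] + [X c]]]]

4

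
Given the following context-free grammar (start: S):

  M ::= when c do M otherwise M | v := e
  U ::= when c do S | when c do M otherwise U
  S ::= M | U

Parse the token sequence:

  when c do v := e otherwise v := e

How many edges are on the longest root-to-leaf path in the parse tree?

[S [M when c do [M v := e] otherwise [M v := e]]]

3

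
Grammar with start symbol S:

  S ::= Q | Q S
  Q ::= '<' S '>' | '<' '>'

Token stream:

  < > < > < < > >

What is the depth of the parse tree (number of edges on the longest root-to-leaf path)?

6

[S [Q < >] [S [Q < >] [S [Q < [S [Q < >]] >]]]]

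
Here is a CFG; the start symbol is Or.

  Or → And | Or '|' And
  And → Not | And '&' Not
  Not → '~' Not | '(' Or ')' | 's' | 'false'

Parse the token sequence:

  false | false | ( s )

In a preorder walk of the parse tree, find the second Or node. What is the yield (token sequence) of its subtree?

false | false

[Or [Or [Or [And [Not false]]] | [And [Not false]]] | [And [Not ( [Or [And [Not s]]] )]]]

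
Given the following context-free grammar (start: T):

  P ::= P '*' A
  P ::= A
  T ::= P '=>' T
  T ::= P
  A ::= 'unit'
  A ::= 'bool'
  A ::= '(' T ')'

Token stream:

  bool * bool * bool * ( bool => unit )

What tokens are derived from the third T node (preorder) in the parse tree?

[T [P [P [P [P [A bool]] * [A bool]] * [A bool]] * [A ( [T [P [A bool]] => [T [P [A unit]]]] )]]]

unit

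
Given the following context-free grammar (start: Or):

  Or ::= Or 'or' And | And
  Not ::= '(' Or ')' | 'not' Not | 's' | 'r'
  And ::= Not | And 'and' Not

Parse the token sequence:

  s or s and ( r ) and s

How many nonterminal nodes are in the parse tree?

13

[Or [Or [And [Not s]]] or [And [And [And [Not s]] and [Not ( [Or [And [Not r]]] )]] and [Not s]]]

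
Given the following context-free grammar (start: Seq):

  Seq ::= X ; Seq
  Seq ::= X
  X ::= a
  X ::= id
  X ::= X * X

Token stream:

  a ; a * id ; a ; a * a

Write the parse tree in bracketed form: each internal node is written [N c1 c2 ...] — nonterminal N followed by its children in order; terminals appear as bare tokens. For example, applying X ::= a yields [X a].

[Seq [X a] ; [Seq [X [X a] * [X id]] ; [Seq [X a] ; [Seq [X [X a] * [X a]]]]]]

Seq
X ; Seq
a ; Seq
a ; X ; Seq
a ; X * X ; Seq
a ; a * X ; Seq
a ; a * id ; Seq
a ; a * id ; X ; Seq
a ; a * id ; a ; Seq
a ; a * id ; a ; X
a ; a * id ; a ; X * X
a ; a * id ; a ; a * X
a ; a * id ; a ; a * a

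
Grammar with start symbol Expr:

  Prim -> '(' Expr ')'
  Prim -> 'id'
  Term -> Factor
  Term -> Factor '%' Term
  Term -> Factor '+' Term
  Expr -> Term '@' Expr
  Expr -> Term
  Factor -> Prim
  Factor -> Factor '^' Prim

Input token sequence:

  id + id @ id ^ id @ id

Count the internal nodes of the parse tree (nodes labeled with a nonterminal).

[Expr [Term [Factor [Prim id]] + [Term [Factor [Prim id]]]] @ [Expr [Term [Factor [Factor [Prim id]] ^ [Prim id]]] @ [Expr [Term [Factor [Prim id]]]]]]

17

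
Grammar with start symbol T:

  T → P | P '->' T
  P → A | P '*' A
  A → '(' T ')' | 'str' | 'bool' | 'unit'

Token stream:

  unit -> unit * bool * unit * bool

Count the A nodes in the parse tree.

[T [P [A unit]] -> [T [P [P [P [P [A unit]] * [A bool]] * [A unit]] * [A bool]]]]

5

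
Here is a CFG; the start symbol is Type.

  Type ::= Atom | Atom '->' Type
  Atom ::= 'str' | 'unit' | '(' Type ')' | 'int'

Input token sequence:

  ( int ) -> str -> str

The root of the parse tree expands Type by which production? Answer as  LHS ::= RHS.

[Type [Atom ( [Type [Atom int]] )] -> [Type [Atom str] -> [Type [Atom str]]]]

Type ::= Atom '->' Type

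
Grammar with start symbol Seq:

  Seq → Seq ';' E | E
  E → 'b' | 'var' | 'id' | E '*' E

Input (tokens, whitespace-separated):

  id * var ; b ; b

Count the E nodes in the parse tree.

5

[Seq [Seq [Seq [E [E id] * [E var]]] ; [E b]] ; [E b]]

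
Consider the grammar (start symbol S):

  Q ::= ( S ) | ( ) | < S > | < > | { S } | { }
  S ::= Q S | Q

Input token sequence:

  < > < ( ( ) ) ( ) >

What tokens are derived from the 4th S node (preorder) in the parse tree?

( )

[S [Q < >] [S [Q < [S [Q ( [S [Q ( )]] )] [S [Q ( )]]] >]]]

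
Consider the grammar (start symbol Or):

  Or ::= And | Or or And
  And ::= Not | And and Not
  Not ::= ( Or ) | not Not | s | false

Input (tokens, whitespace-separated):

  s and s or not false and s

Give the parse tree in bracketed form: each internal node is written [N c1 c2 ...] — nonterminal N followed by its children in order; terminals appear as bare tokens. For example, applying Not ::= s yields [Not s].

[Or [Or [And [And [Not s]] and [Not s]]] or [And [And [Not not [Not false]]] and [Not s]]]

Or
Or or And
And or And
And and Not or And
Not and Not or And
s and Not or And
s and s or And
s and s or And and Not
s and s or Not and Not
s and s or not Not and Not
s and s or not false and Not
s and s or not false and s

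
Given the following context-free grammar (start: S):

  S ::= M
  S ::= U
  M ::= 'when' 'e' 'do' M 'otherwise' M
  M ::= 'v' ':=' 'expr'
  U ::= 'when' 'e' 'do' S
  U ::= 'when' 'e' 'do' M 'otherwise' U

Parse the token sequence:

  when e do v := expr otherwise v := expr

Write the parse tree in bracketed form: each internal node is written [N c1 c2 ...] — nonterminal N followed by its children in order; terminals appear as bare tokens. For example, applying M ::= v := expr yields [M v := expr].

[S [M when e do [M v := expr] otherwise [M v := expr]]]

S
M
when e do M otherwise M
when e do v := expr otherwise M
when e do v := expr otherwise v := expr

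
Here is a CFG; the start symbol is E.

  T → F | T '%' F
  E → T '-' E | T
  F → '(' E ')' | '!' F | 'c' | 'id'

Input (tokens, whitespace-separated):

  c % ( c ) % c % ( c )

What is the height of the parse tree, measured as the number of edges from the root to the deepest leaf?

[E [T [T [T [T [F c]] % [F ( [E [T [F c]]] )]] % [F c]] % [F ( [E [T [F c]]] )]]]

8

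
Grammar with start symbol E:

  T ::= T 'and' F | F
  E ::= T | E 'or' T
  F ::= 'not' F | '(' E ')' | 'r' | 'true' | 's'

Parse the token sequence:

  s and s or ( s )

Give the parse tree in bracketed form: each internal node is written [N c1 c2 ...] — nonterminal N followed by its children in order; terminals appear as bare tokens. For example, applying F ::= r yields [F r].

E
E or T
T or T
T and F or T
F and F or T
s and F or T
s and s or T
s and s or F
s and s or ( E )
s and s or ( T )
s and s or ( F )
s and s or ( s )

[E [E [T [T [F s]] and [F s]]] or [T [F ( [E [T [F s]]] )]]]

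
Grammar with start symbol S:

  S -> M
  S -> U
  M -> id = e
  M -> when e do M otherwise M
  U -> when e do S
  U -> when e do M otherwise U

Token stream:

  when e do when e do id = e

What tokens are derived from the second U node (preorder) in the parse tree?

[S [U when e do [S [U when e do [S [M id = e]]]]]]

when e do id = e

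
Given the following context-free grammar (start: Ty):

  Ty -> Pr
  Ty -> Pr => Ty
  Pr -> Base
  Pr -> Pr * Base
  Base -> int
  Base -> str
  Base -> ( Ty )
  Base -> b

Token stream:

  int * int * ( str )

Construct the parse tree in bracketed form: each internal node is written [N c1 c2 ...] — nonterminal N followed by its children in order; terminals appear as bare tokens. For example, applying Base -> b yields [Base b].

Ty
Pr
Pr * Base
Pr * Base * Base
Base * Base * Base
int * Base * Base
int * int * Base
int * int * ( Ty )
int * int * ( Pr )
int * int * ( Base )
int * int * ( str )

[Ty [Pr [Pr [Pr [Base int]] * [Base int]] * [Base ( [Ty [Pr [Base str]]] )]]]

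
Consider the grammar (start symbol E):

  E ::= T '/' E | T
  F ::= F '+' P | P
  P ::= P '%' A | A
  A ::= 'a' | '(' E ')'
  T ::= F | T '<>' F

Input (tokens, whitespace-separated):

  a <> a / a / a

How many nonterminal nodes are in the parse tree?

[E [T [T [F [P [A a]]]] <> [F [P [A a]]]] / [E [T [F [P [A a]]]] / [E [T [F [P [A a]]]]]]]

19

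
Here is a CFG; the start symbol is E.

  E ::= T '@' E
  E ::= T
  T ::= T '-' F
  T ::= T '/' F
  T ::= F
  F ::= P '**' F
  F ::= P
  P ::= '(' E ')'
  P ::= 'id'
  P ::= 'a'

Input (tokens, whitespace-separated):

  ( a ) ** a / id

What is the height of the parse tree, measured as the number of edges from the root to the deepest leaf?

9

[E [T [T [F [P ( [E [T [F [P a]]]] )] ** [F [P a]]]] / [F [P id]]]]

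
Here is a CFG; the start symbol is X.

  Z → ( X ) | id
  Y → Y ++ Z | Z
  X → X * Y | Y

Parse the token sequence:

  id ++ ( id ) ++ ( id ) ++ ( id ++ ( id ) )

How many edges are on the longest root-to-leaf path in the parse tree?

9

[X [Y [Y [Y [Y [Z id]] ++ [Z ( [X [Y [Z id]]] )]] ++ [Z ( [X [Y [Z id]]] )]] ++ [Z ( [X [Y [Y [Z id]] ++ [Z ( [X [Y [Z id]]] )]]] )]]]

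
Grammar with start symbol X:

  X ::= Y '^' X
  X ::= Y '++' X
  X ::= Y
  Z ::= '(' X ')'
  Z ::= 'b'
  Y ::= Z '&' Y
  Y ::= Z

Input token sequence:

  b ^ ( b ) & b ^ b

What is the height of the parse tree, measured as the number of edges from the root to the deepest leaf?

7

[X [Y [Z b]] ^ [X [Y [Z ( [X [Y [Z b]]] )] & [Y [Z b]]] ^ [X [Y [Z b]]]]]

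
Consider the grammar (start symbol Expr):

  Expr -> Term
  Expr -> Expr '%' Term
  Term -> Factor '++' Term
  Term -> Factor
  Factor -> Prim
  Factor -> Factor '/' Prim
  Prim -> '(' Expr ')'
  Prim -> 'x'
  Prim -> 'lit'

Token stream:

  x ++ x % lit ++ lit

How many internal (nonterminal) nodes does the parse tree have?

[Expr [Expr [Term [Factor [Prim x]] ++ [Term [Factor [Prim x]]]]] % [Term [Factor [Prim lit]] ++ [Term [Factor [Prim lit]]]]]

14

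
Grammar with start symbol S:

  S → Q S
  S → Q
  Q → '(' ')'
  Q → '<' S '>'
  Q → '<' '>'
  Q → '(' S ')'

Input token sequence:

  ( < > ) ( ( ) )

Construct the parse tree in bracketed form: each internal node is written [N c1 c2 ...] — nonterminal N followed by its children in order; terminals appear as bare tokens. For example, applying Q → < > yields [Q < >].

[S [Q ( [S [Q < >]] )] [S [Q ( [S [Q ( )]] )]]]

S
Q S
( S ) S
( Q ) S
( < > ) S
( < > ) Q
( < > ) ( S )
( < > ) ( Q )
( < > ) ( ( ) )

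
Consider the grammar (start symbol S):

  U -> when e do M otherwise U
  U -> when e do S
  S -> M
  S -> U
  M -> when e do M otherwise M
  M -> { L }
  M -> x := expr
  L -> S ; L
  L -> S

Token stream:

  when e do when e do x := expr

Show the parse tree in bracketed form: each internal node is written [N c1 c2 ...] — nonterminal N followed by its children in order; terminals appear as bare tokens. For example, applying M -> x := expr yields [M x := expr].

[S [U when e do [S [U when e do [S [M x := expr]]]]]]

S
U
when e do S
when e do U
when e do when e do S
when e do when e do M
when e do when e do x := expr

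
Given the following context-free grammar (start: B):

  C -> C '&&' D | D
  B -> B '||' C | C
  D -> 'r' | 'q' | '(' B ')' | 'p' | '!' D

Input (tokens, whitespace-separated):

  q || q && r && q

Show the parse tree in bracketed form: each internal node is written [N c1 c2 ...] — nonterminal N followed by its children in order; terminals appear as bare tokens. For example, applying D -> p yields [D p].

[B [B [C [D q]]] || [C [C [C [D q]] && [D r]] && [D q]]]

B
B || C
C || C
D || C
q || C
q || C && D
q || C && D && D
q || D && D && D
q || q && D && D
q || q && r && D
q || q && r && q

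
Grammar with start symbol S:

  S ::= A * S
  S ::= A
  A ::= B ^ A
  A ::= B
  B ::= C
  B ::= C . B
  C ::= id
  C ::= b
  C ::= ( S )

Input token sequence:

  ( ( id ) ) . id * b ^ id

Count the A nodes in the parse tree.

5

[S [A [B [C ( [S [A [B [C ( [S [A [B [C id]]]] )]]]] )] . [B [C id]]]] * [S [A [B [C b]] ^ [A [B [C id]]]]]]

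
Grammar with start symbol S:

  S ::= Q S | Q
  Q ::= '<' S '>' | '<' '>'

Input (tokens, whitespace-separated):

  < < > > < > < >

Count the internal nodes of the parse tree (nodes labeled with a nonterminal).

8

[S [Q < [S [Q < >]] >] [S [Q < >] [S [Q < >]]]]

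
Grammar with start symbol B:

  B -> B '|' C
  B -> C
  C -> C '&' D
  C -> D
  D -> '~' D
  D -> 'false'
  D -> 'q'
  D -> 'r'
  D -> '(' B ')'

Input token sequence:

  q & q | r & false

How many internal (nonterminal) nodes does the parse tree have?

[B [B [C [C [D q]] & [D q]]] | [C [C [D r]] & [D false]]]

10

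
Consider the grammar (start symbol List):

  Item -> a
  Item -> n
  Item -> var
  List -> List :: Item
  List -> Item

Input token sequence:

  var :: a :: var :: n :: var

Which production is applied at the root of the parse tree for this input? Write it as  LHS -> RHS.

List -> List :: Item

[List [List [List [List [List [Item var]] :: [Item a]] :: [Item var]] :: [Item n]] :: [Item var]]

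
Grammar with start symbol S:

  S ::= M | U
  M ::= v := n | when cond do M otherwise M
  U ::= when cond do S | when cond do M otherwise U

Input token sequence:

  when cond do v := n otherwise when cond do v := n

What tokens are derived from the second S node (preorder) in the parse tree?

v := n

[S [U when cond do [M v := n] otherwise [U when cond do [S [M v := n]]]]]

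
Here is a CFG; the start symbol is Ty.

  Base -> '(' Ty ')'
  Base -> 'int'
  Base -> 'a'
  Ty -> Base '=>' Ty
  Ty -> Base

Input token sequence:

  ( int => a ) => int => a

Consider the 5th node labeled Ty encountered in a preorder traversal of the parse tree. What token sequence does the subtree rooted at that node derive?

[Ty [Base ( [Ty [Base int] => [Ty [Base a]]] )] => [Ty [Base int] => [Ty [Base a]]]]

a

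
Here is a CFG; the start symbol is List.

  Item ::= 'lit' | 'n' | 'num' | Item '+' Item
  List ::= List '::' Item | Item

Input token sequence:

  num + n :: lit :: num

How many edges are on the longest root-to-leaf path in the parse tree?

[List [List [List [Item [Item num] + [Item n]]] :: [Item lit]] :: [Item num]]

5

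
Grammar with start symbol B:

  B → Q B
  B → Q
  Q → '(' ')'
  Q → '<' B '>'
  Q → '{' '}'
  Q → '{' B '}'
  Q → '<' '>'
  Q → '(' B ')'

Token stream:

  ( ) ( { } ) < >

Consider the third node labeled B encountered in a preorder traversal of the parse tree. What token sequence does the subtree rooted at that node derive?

[B [Q ( )] [B [Q ( [B [Q { }]] )] [B [Q < >]]]]

{ }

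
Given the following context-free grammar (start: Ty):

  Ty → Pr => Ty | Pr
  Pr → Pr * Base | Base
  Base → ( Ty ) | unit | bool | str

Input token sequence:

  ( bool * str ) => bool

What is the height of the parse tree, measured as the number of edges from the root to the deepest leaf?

[Ty [Pr [Base ( [Ty [Pr [Pr [Base bool]] * [Base str]]] )]] => [Ty [Pr [Base bool]]]]

7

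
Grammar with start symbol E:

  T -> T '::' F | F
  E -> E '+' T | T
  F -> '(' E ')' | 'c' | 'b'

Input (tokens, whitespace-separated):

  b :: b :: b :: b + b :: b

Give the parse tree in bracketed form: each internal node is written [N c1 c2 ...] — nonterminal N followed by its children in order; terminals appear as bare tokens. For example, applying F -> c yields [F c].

[E [E [T [T [T [T [F b]] :: [F b]] :: [F b]] :: [F b]]] + [T [T [F b]] :: [F b]]]

E
E + T
T + T
T :: F + T
T :: F :: F + T
T :: F :: F :: F + T
F :: F :: F :: F + T
b :: F :: F :: F + T
b :: b :: F :: F + T
b :: b :: b :: F + T
b :: b :: b :: b + T
b :: b :: b :: b + T :: F
b :: b :: b :: b + F :: F
b :: b :: b :: b + b :: F
b :: b :: b :: b + b :: b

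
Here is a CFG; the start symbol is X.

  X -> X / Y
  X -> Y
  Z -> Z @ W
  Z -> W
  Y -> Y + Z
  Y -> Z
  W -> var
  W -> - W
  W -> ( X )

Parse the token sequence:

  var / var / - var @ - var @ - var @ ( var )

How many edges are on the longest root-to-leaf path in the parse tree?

[X [X [X [Y [Z [W var]]]] / [Y [Z [W var]]]] / [Y [Z [Z [Z [Z [W - [W var]]] @ [W - [W var]]] @ [W - [W var]]] @ [W ( [X [Y [Z [W var]]]] )]]]]

8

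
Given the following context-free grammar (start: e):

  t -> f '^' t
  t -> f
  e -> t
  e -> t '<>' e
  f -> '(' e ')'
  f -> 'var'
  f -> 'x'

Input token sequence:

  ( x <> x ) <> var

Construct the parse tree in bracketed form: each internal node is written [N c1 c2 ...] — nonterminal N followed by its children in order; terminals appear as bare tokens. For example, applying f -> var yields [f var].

[e [t [f ( [e [t [f x]] <> [e [t [f x]]]] )]] <> [e [t [f var]]]]

e
t <> e
f <> e
( e ) <> e
( t <> e ) <> e
( f <> e ) <> e
( x <> e ) <> e
( x <> t ) <> e
( x <> f ) <> e
( x <> x ) <> e
( x <> x ) <> t
( x <> x ) <> f
( x <> x ) <> var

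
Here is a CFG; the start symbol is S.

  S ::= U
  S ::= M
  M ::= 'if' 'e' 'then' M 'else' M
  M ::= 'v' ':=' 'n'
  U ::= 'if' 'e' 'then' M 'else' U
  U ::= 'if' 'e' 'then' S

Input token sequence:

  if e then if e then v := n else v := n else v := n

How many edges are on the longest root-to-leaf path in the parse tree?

[S [M if e then [M if e then [M v := n] else [M v := n]] else [M v := n]]]

4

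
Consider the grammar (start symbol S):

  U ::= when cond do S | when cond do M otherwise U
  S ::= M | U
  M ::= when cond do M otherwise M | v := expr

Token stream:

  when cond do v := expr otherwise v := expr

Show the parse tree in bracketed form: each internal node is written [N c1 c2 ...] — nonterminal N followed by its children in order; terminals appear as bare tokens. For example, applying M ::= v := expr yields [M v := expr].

S
M
when cond do M otherwise M
when cond do v := expr otherwise M
when cond do v := expr otherwise v := expr

[S [M when cond do [M v := expr] otherwise [M v := expr]]]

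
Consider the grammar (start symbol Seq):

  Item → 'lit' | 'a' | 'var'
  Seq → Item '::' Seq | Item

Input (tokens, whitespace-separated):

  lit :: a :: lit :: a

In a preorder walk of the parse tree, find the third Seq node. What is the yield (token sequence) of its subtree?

[Seq [Item lit] :: [Seq [Item a] :: [Seq [Item lit] :: [Seq [Item a]]]]]

lit :: a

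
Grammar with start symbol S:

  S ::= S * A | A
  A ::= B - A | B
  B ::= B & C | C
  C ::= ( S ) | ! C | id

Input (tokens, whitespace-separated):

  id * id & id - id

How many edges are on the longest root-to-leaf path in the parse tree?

5

[S [S [A [B [C id]]]] * [A [B [B [C id]] & [C id]] - [A [B [C id]]]]]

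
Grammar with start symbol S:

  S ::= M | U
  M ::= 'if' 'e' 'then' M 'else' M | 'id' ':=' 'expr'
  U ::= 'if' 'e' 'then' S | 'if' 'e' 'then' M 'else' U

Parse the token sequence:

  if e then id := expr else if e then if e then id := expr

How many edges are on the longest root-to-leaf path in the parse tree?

7

[S [U if e then [M id := expr] else [U if e then [S [U if e then [S [M id := expr]]]]]]]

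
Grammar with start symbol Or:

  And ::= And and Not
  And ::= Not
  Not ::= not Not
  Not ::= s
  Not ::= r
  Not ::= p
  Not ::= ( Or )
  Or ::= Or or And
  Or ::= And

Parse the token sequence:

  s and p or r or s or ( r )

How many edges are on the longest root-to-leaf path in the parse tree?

7

[Or [Or [Or [Or [And [And [Not s]] and [Not p]]] or [And [Not r]]] or [And [Not s]]] or [And [Not ( [Or [And [Not r]]] )]]]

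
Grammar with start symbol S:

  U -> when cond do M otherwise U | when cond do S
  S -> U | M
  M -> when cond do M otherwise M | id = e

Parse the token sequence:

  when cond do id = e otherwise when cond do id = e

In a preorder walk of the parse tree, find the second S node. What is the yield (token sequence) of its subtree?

id = e

[S [U when cond do [M id = e] otherwise [U when cond do [S [M id = e]]]]]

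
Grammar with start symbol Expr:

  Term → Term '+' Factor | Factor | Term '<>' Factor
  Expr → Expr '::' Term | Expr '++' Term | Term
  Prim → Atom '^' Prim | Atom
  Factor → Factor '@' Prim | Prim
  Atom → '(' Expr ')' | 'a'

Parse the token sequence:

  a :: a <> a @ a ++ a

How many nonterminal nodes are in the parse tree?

22

[Expr [Expr [Expr [Term [Factor [Prim [Atom a]]]]] :: [Term [Term [Factor [Prim [Atom a]]]] <> [Factor [Factor [Prim [Atom a]]] @ [Prim [Atom a]]]]] ++ [Term [Factor [Prim [Atom a]]]]]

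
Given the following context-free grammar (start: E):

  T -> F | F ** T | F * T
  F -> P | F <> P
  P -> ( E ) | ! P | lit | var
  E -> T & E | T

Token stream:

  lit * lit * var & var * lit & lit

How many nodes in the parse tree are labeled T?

[E [T [F [P lit]] * [T [F [P lit]] * [T [F [P var]]]]] & [E [T [F [P var]] * [T [F [P lit]]]] & [E [T [F [P lit]]]]]]

6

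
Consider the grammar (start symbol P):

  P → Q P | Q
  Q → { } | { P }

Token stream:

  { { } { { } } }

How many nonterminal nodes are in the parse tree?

8

[P [Q { [P [Q { }] [P [Q { [P [Q { }]] }]]] }]]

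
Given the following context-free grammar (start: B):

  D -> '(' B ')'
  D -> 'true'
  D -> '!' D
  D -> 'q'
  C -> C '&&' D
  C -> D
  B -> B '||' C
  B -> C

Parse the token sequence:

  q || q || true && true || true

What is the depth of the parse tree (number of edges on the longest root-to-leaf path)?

6

[B [B [B [B [C [D q]]] || [C [D q]]] || [C [C [D true]] && [D true]]] || [C [D true]]]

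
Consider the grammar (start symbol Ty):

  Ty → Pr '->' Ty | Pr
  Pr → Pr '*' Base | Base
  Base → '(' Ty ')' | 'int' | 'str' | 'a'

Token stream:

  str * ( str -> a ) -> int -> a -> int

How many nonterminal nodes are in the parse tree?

20

[Ty [Pr [Pr [Base str]] * [Base ( [Ty [Pr [Base str]] -> [Ty [Pr [Base a]]]] )]] -> [Ty [Pr [Base int]] -> [Ty [Pr [Base a]] -> [Ty [Pr [Base int]]]]]]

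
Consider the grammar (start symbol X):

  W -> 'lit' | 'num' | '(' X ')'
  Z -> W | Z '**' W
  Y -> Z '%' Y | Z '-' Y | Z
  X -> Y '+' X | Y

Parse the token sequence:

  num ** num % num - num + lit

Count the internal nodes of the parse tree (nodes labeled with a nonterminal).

[X [Y [Z [Z [W num]] ** [W num]] % [Y [Z [W num]] - [Y [Z [W num]]]]] + [X [Y [Z [W lit]]]]]

16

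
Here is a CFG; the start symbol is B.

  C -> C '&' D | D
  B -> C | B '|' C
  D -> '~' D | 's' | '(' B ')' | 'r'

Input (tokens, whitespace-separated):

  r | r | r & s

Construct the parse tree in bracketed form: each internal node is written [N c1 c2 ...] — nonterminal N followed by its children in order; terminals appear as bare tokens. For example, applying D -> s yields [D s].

B
B | C
B | C | C
C | C | C
D | C | C
r | C | C
r | D | C
r | r | C
r | r | C & D
r | r | D & D
r | r | r & D
r | r | r & s

[B [B [B [C [D r]]] | [C [D r]]] | [C [C [D r]] & [D s]]]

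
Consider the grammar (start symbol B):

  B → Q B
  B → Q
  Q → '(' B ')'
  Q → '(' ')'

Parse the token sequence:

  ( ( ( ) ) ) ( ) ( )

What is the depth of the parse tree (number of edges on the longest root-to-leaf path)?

[B [Q ( [B [Q ( [B [Q ( )]] )]] )] [B [Q ( )] [B [Q ( )]]]]

6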